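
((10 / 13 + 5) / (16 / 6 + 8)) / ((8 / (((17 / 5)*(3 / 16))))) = 2295 / 53248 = 0.04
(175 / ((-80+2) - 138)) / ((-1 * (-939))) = -175 / 202824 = -0.00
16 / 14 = 8 / 7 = 1.14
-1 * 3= -3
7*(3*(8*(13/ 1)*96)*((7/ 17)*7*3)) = 30820608/ 17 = 1812976.94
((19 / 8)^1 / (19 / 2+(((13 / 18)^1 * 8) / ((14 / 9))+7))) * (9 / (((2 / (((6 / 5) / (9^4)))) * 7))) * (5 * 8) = 38 / 68769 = 0.00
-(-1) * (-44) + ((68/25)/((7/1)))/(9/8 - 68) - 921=-90348669/93625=-965.01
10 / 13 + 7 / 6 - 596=-46337 / 78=-594.06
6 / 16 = 0.38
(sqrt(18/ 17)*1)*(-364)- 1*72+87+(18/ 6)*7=36- 1092*sqrt(34)/ 17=-338.55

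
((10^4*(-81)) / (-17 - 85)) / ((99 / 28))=420000 / 187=2245.99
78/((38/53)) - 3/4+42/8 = 4305/38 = 113.29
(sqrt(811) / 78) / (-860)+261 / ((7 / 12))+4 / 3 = 9424 / 21 - sqrt(811) / 67080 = 448.76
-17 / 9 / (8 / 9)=-17 / 8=-2.12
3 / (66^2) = 0.00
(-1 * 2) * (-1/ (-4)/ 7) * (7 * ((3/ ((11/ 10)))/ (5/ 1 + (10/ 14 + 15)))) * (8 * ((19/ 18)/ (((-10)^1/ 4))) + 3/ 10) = 1939/ 9570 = 0.20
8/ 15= 0.53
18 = 18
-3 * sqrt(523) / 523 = -0.13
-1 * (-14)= 14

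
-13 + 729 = 716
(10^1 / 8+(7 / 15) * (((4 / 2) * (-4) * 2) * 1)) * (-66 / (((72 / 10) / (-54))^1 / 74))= -455433 / 2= -227716.50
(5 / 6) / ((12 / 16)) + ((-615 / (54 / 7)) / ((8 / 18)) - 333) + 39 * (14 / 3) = -23707 / 72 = -329.26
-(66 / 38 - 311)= 5876 / 19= 309.26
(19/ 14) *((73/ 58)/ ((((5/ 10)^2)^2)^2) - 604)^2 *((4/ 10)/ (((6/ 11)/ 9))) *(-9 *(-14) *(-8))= -3014787828096/ 4205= -716953110.13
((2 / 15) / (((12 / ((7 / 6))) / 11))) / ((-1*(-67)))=77 / 36180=0.00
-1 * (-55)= 55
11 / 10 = 1.10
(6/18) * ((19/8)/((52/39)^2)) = 57/128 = 0.45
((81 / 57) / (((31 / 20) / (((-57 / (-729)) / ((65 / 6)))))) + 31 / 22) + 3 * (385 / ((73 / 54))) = 1661666075 / 1941654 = 855.80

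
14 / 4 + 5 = 17 / 2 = 8.50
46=46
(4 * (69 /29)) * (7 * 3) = 5796 /29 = 199.86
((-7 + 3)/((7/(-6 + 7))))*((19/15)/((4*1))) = -19/105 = -0.18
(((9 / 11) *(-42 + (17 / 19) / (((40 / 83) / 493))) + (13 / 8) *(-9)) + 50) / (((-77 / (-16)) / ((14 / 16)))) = 3134531 / 22990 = 136.34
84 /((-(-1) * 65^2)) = 84 /4225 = 0.02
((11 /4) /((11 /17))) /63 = 17 /252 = 0.07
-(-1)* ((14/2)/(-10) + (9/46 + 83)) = 82.50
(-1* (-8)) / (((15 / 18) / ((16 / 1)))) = 768 / 5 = 153.60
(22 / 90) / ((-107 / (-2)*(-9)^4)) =22 / 31591215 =0.00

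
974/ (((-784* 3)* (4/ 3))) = -487/ 1568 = -0.31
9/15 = 3/5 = 0.60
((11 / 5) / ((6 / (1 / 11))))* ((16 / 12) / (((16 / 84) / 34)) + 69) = 10.23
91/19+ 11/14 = 1483/266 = 5.58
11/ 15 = 0.73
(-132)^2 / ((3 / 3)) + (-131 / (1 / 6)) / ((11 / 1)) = 190878 / 11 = 17352.55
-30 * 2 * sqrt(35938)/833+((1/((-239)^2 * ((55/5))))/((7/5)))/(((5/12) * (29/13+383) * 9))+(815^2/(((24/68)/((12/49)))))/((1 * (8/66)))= 439705758936604141/115640550564 - 60 * sqrt(35938)/833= 3802335.58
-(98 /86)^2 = -2401 /1849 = -1.30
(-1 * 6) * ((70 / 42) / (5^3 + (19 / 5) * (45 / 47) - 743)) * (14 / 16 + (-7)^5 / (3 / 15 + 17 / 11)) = -156.72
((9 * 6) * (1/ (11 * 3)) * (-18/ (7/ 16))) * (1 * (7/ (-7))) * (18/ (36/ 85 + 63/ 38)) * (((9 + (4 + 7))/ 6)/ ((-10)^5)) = -15504/ 798875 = -0.02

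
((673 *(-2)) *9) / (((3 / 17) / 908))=-62330568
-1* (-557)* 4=2228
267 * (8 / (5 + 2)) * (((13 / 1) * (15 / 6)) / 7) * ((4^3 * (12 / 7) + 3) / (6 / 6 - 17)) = -13693095 / 1372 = -9980.39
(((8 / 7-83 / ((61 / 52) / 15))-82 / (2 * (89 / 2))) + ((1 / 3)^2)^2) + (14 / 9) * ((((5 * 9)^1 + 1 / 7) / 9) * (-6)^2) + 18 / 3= -2383141045 / 3078243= -774.19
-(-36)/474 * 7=42/79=0.53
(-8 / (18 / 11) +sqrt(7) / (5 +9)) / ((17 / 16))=-704 / 153 +8 * sqrt(7) / 119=-4.42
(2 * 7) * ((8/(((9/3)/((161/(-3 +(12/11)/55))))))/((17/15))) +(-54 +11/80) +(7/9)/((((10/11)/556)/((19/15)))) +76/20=-135406205467/110343600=-1227.13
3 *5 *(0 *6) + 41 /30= 1.37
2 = 2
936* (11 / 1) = 10296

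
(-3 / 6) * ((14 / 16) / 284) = -7 / 4544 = -0.00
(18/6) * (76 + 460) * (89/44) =35778/11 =3252.55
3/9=1/3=0.33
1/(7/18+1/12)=36/17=2.12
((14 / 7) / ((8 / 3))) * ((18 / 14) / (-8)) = -27 / 224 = -0.12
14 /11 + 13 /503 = 7185 /5533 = 1.30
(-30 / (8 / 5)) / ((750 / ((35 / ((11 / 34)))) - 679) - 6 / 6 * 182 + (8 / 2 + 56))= 2975 / 125992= 0.02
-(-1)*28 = 28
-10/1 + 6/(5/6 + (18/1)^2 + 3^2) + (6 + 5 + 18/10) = 2.82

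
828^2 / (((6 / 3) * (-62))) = -171396 / 31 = -5528.90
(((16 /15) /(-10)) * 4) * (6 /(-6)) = 0.43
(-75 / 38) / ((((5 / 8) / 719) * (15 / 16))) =-2421.89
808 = 808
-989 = -989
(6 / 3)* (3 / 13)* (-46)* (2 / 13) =-552 / 169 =-3.27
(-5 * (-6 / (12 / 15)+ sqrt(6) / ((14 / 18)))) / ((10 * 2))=15 / 8- 9 * sqrt(6) / 28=1.09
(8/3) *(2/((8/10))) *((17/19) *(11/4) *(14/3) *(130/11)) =154700/171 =904.68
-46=-46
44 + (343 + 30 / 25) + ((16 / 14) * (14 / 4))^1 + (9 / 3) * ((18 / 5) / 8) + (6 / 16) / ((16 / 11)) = 252037 / 640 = 393.81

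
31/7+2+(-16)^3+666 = -23965/7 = -3423.57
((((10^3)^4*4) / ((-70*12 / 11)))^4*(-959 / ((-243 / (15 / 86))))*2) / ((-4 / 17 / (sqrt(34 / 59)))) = -33437290744591395552740240000000000000000000.00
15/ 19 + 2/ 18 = 154/ 171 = 0.90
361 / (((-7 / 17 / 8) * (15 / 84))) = -196384 / 5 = -39276.80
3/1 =3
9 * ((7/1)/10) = 63/10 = 6.30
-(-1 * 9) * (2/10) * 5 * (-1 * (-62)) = 558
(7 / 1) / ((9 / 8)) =56 / 9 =6.22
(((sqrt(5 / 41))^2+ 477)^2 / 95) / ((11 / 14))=5357405816 / 1756645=3049.79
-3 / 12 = -1 / 4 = -0.25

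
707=707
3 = 3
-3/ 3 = -1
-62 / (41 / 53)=-3286 / 41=-80.15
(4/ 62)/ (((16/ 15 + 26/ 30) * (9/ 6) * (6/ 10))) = 100/ 2697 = 0.04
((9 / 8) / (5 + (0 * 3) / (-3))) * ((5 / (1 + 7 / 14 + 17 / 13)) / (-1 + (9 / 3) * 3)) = 117 / 2336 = 0.05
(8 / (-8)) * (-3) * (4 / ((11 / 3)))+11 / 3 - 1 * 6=31 / 33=0.94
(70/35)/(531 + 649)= 1/590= 0.00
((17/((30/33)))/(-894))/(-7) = 187/62580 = 0.00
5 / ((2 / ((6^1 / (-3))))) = -5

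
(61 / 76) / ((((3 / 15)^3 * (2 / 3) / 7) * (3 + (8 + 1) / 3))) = 175.58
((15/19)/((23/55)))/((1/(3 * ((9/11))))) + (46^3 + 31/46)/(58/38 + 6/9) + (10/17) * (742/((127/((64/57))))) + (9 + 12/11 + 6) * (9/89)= 30755188039745843/692752392750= 44395.64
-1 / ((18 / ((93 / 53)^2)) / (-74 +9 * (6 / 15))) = 169136 / 14045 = 12.04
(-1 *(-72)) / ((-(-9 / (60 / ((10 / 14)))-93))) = 672 / 869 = 0.77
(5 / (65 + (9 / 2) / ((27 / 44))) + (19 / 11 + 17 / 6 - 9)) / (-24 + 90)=-62591 / 945252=-0.07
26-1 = 25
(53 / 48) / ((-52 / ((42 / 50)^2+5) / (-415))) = 7843417 / 156000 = 50.28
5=5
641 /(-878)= -641 /878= -0.73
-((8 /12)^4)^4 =-65536 /43046721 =-0.00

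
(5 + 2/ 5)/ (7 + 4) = 27/ 55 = 0.49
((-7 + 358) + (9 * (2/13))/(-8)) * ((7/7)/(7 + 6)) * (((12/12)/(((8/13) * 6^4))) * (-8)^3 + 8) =302023/1521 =198.57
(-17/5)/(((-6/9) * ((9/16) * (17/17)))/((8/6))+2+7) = -544/1395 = -0.39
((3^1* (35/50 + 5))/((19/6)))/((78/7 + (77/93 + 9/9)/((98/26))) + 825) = 123039/19062565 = 0.01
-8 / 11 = -0.73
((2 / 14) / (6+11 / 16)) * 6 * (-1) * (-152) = 14592 / 749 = 19.48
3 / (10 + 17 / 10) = 10 / 39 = 0.26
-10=-10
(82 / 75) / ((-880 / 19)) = -779 / 33000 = -0.02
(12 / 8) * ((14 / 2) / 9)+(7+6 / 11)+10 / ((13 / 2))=8795 / 858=10.25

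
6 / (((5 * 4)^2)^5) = 3 / 5120000000000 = 0.00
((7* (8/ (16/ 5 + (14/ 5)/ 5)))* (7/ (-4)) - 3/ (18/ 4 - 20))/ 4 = -37693/ 5828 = -6.47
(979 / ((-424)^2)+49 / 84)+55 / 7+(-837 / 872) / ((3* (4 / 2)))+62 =28923176839 / 411507264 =70.29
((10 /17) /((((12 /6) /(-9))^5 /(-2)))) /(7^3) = 295245 /46648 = 6.33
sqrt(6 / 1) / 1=sqrt(6)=2.45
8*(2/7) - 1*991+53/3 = -20392/21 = -971.05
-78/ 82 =-39/ 41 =-0.95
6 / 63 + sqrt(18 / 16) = 1.16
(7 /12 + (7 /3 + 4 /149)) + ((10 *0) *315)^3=5263 /1788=2.94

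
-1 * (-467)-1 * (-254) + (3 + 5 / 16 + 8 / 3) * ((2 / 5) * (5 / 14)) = 34649 / 48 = 721.85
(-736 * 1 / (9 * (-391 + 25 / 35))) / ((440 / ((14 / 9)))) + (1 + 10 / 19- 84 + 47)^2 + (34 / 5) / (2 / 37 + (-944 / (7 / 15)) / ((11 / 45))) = 958481896639239029 / 761677893936135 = 1258.38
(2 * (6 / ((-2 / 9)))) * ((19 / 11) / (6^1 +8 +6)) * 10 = -513 / 11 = -46.64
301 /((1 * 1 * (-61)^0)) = 301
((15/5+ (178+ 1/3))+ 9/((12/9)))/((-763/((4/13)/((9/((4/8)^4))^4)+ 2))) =-6308046473425/12794965327872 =-0.49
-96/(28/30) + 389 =2003/7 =286.14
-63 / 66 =-21 / 22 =-0.95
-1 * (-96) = 96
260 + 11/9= 261.22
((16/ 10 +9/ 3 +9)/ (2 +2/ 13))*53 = 11713/ 35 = 334.66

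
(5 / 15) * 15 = 5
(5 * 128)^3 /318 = 131072000 /159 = 824352.20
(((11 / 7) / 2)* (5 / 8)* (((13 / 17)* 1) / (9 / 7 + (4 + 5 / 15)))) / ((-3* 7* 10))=-143 / 449344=-0.00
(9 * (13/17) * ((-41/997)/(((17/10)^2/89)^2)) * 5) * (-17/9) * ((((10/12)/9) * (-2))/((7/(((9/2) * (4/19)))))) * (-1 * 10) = 21109465000000/33224904363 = 635.35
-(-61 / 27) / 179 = 61 / 4833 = 0.01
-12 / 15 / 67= -4 / 335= -0.01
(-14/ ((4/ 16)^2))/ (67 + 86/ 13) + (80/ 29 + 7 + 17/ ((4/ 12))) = 55234/ 957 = 57.72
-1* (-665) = 665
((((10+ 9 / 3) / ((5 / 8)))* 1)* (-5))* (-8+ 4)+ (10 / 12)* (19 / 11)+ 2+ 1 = 27749 / 66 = 420.44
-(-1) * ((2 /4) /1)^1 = 0.50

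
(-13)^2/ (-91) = -13/ 7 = -1.86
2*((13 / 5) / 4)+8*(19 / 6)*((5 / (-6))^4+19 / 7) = 2799131 / 34020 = 82.28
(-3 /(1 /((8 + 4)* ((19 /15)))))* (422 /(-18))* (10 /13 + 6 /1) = 7236.76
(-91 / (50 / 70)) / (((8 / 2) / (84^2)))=-1123668 / 5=-224733.60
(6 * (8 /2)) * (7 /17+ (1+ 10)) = 4656 /17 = 273.88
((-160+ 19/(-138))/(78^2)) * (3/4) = -22099/1119456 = -0.02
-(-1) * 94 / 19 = 94 / 19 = 4.95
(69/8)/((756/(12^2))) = 1.64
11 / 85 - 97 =-8234 / 85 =-96.87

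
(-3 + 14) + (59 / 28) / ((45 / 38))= 12.78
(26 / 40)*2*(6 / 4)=39 / 20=1.95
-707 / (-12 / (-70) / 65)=-1608425 / 6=-268070.83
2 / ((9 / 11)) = 22 / 9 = 2.44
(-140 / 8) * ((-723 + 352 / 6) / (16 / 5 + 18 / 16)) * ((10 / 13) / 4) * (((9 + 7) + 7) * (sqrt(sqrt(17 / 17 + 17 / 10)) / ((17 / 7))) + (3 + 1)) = 13951000 / 6747 + 56152775 * 30^(3 / 4) / 114699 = 8343.29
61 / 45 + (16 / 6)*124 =14941 / 45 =332.02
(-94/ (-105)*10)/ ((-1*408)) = -47/ 2142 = -0.02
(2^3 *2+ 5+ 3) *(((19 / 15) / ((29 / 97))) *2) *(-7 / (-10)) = 103208 / 725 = 142.36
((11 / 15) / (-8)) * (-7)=77 / 120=0.64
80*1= 80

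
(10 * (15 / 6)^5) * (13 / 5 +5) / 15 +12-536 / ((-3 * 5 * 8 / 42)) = 83327 / 120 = 694.39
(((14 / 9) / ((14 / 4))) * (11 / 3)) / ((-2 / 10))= -220 / 27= -8.15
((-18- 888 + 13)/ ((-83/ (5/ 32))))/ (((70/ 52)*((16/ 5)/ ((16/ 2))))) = 58045/ 18592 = 3.12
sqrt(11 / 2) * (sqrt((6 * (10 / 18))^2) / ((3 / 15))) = 25 * sqrt(22) / 3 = 39.09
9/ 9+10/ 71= 81/ 71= 1.14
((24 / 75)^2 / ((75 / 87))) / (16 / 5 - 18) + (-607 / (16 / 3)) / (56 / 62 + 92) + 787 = 279104406059 / 355200000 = 785.77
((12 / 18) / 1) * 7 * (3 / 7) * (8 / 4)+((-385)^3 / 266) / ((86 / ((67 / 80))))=-109032673 / 52288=-2085.23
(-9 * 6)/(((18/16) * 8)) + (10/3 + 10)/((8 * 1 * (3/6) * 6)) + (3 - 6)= -76/9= -8.44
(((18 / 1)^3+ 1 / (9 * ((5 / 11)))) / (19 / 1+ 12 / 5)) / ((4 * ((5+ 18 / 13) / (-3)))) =-3411863 / 106572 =-32.01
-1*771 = -771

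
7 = 7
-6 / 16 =-3 / 8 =-0.38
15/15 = 1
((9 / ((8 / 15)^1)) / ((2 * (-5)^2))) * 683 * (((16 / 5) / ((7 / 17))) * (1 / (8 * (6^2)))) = 34833 / 5600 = 6.22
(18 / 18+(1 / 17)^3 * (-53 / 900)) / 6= 4421647 / 26530200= 0.17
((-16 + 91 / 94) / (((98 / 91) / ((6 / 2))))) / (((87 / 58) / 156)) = -1432782 / 329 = -4354.96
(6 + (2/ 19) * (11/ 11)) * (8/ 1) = 928/ 19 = 48.84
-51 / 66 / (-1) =17 / 22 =0.77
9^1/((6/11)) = 33/2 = 16.50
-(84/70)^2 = -1.44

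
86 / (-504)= -43 / 252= -0.17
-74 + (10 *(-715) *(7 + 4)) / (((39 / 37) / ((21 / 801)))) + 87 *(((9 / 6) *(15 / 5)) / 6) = -6295835 / 3204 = -1964.99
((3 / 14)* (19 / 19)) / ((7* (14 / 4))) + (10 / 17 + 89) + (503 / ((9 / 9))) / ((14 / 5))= 3139875 / 11662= 269.24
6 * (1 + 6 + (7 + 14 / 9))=280 / 3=93.33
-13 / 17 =-0.76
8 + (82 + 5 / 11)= 90.45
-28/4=-7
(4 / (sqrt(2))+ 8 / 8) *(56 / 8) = 7+ 14 *sqrt(2) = 26.80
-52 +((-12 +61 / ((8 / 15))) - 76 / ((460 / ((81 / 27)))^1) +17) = 61529 / 920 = 66.88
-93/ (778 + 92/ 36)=-837/ 7025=-0.12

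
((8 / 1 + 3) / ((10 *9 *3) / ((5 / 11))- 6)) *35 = 55 / 84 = 0.65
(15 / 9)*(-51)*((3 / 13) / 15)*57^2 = -55233 / 13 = -4248.69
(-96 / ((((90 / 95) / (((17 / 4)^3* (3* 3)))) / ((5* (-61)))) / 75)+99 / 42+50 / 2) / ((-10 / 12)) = -134524697673 / 70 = -1921781395.33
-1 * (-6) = 6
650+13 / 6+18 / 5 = 19673 / 30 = 655.77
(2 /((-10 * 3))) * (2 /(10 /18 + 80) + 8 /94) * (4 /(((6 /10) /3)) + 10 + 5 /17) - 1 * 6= -10812788 /1737825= -6.22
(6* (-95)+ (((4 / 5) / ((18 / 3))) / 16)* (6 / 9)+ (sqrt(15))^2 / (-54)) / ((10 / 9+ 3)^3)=-8314569 / 1013060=-8.21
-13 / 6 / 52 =-1 / 24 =-0.04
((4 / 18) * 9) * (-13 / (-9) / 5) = 26 / 45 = 0.58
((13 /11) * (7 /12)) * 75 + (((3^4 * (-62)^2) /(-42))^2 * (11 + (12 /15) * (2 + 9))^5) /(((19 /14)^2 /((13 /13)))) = 4507367156063483898839 /49637500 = 90805684332681.62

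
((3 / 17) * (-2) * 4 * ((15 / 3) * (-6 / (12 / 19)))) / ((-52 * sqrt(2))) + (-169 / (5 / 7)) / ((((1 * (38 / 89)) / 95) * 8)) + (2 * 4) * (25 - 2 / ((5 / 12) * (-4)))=-509667 / 80 - 285 * sqrt(2) / 442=-6371.75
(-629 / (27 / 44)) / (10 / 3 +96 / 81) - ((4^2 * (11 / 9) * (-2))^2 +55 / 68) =-590445251 / 335988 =-1757.34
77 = 77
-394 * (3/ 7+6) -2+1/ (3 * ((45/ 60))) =-159668/ 63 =-2534.41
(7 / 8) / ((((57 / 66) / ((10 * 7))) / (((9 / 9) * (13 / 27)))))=35035 / 1026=34.15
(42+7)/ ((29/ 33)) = 1617/ 29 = 55.76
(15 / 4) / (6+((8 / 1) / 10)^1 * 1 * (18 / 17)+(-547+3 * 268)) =1275 / 89708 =0.01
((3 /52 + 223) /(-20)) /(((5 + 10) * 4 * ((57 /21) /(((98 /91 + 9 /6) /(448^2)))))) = -111019 /126261657600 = -0.00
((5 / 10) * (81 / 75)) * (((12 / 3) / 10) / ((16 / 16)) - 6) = -378 / 125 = -3.02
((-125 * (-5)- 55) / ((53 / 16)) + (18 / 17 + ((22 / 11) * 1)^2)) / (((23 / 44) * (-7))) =-7022312 / 145061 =-48.41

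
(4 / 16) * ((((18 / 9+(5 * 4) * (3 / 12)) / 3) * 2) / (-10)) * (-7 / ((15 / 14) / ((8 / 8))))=343 / 450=0.76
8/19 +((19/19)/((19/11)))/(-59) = 461/1121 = 0.41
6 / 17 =0.35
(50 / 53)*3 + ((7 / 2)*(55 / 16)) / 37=198005 / 62752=3.16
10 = 10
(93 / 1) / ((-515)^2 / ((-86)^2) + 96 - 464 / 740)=42416060 / 59853883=0.71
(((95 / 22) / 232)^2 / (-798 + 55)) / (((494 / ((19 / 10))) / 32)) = -1805 / 31453103968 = -0.00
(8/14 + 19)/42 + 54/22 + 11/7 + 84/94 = 818597/151998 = 5.39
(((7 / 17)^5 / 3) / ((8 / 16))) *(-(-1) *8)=268912 / 4259571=0.06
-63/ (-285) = 21/ 95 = 0.22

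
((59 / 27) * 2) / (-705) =-118 / 19035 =-0.01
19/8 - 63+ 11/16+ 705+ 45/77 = 795437/1232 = 645.65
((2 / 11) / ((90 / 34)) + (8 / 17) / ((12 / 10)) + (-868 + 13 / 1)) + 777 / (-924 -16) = -1353205727 / 1582020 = -855.37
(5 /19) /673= 5 /12787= 0.00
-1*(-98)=98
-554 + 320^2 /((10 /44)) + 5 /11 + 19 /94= 465306883 /1034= 450006.66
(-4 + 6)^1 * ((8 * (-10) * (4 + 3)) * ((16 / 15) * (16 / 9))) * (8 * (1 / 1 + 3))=-1835008 / 27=-67963.26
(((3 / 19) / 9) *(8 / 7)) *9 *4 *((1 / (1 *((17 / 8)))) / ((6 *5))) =128 / 11305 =0.01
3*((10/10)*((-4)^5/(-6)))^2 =262144/3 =87381.33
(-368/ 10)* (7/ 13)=-1288/ 65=-19.82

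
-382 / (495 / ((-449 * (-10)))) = -343036 / 99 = -3465.01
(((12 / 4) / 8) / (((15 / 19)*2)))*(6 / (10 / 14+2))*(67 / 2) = 1407 / 80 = 17.59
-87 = -87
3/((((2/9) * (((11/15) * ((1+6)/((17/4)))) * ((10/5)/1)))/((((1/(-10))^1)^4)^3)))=1377/246400000000000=0.00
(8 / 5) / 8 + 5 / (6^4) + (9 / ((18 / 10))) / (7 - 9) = -14879 / 6480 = -2.30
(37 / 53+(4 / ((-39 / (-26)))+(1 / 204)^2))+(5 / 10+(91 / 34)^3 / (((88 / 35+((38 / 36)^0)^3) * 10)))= 423764327 / 96083541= 4.41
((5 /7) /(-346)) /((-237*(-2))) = -5 /1148028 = -0.00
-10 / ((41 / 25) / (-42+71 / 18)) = 232.05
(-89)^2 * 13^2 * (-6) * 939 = -7541948466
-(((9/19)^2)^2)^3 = -282429536481/2213314919066161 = -0.00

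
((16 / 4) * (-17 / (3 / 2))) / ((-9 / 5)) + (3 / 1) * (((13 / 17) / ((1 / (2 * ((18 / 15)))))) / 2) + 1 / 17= 64253 / 2295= 28.00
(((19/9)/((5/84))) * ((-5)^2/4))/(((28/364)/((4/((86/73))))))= 1262170/129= 9784.26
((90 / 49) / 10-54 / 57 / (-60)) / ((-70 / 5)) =-1857 / 130340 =-0.01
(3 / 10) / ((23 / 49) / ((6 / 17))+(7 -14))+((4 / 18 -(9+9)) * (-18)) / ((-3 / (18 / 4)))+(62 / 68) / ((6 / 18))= -135267039 / 283390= -477.32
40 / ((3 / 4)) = 160 / 3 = 53.33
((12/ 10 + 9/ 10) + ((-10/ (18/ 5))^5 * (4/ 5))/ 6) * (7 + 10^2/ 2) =-671505847/ 590490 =-1137.20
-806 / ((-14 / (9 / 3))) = 1209 / 7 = 172.71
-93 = -93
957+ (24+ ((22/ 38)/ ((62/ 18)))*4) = 981.67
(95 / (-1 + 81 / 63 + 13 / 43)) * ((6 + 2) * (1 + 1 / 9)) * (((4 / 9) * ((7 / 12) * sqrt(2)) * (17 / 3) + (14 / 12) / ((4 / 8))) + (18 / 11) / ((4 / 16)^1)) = 272224400 * sqrt(2) / 129033 + 670266800 / 52569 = 15733.83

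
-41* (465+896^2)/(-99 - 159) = 32934521/258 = 127653.18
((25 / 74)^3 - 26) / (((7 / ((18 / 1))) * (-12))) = 31560597 / 5673136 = 5.56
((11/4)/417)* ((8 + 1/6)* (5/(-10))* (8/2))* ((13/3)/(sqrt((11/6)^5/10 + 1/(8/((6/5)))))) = -14014* sqrt(103629)/14404431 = -0.31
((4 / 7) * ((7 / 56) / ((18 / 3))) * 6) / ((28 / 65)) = 65 / 392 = 0.17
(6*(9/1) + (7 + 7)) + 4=72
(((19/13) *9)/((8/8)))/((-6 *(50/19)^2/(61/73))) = -1255197/4745000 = -0.26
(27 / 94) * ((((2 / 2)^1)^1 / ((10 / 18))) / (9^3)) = 1 / 1410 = 0.00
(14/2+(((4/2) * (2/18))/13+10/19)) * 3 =16769/741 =22.63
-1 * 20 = -20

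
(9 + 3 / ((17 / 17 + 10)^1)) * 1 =102 / 11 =9.27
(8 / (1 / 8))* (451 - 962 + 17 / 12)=-32613.33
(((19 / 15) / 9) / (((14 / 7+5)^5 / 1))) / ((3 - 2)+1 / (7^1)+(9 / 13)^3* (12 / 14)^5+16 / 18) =0.00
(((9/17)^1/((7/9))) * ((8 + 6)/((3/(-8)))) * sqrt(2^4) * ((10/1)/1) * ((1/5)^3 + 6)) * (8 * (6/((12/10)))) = -20763648/85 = -244278.21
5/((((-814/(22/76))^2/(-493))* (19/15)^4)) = -124790625/1030492977424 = -0.00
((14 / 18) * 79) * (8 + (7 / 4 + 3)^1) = 783.42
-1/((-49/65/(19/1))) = 1235/49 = 25.20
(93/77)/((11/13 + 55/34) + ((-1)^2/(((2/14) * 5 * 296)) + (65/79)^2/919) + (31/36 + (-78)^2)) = 0.00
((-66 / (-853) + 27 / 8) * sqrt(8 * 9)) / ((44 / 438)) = 15478263 * sqrt(2) / 75064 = 291.61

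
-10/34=-5/17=-0.29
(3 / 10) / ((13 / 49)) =147 / 130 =1.13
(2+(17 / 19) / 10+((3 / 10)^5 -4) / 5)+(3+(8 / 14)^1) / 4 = 145157319 / 66500000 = 2.18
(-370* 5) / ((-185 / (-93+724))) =6310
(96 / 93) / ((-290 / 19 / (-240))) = 14592 / 899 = 16.23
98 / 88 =49 / 44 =1.11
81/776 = 0.10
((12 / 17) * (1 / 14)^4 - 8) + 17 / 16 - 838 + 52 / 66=-18192585491 / 21551376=-844.15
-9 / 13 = -0.69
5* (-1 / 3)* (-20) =100 / 3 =33.33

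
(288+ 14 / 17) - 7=4791 / 17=281.82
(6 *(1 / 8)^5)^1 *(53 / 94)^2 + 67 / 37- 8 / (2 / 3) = -54577610249 / 5356453888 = -10.19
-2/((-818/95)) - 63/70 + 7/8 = 0.21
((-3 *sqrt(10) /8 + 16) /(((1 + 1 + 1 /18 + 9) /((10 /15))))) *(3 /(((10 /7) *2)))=1008 /995 - 189 *sqrt(10) /7960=0.94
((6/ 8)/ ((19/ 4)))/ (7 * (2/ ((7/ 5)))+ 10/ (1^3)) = 3/ 380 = 0.01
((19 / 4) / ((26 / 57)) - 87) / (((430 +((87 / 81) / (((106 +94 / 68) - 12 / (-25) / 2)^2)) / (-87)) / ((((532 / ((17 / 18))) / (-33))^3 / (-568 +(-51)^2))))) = 115520397888254131686816 / 265123509489019491035869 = 0.44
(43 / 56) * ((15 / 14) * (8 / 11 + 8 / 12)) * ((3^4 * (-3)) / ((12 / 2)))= -400545 / 8624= -46.45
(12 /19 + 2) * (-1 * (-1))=50 /19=2.63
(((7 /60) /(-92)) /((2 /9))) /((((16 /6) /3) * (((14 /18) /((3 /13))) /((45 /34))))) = -6561 /2602496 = -0.00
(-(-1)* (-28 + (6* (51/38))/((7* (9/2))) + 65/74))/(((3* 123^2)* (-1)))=264415/446698854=0.00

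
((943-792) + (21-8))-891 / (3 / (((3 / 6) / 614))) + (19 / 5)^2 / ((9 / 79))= 80267707 / 276300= 290.51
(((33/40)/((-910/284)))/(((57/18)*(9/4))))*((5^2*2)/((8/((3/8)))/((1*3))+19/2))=-56232/516971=-0.11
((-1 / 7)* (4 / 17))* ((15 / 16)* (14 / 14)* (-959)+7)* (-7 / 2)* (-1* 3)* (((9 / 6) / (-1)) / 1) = -472.27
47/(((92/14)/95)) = 31255/46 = 679.46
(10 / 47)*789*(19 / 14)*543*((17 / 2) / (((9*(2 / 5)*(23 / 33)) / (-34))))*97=-20917580541825 / 15134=-1382158090.51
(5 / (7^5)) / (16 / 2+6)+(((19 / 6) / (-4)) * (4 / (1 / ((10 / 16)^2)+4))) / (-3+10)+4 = 455085599 / 115766616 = 3.93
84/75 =28/25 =1.12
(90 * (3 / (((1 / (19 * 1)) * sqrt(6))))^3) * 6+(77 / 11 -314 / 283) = 1667 / 283+2777895 * sqrt(6) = 6804431.20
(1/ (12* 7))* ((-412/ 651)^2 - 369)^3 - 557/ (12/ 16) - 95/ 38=-3816739649380838005169819/ 6393890839777677684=-596935.38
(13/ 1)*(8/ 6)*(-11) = -572/ 3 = -190.67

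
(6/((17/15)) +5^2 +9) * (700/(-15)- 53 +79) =-812.08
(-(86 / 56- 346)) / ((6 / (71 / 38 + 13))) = 853.61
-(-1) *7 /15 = 7 /15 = 0.47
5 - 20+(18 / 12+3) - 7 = -35 / 2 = -17.50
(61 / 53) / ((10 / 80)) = 488 / 53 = 9.21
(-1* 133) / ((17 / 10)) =-1330 / 17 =-78.24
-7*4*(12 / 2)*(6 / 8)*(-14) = 1764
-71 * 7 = -497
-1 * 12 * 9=-108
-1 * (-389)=389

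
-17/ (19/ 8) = -136/ 19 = -7.16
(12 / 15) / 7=4 / 35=0.11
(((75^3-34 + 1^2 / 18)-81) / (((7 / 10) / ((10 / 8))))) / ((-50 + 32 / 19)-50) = -7660.45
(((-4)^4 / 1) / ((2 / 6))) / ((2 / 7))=2688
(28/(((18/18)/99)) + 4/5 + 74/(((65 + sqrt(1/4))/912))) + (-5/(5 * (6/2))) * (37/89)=665089853/174885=3803.01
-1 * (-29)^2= -841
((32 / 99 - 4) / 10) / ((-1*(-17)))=-182 / 8415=-0.02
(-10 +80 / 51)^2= 184900 / 2601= 71.09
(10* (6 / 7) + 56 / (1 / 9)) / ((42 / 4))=2392 / 49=48.82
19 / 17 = 1.12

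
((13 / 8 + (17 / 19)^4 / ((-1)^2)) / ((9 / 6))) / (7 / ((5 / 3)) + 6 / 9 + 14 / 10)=11811705 / 49000696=0.24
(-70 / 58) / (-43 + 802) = -35 / 22011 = -0.00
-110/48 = -55/24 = -2.29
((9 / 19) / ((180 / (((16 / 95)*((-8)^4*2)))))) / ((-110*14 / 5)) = -8192 / 694925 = -0.01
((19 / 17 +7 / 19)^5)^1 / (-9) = -2831155200000 / 3515706497843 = -0.81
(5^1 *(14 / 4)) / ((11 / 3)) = 105 / 22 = 4.77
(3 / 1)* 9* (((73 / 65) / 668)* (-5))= -1971 / 8684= -0.23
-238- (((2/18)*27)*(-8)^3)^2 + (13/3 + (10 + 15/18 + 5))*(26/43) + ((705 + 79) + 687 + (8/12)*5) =-304188124/129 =-2358047.47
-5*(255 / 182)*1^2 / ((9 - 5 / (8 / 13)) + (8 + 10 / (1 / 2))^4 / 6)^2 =-14688 / 22003564259131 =-0.00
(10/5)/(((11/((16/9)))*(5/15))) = 32/33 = 0.97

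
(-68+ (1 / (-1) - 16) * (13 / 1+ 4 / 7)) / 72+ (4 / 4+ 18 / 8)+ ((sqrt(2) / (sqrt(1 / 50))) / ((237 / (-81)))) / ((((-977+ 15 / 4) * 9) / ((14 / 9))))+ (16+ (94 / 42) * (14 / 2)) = 1589741803 / 51667896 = 30.77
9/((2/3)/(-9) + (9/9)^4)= 243/25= 9.72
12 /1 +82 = 94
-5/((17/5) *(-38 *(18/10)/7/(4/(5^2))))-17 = -49349/2907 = -16.98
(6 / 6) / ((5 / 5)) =1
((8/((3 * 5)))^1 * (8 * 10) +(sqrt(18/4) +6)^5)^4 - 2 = 70842570842489155389 * sqrt(2)/128 +64920927415976250985489/82944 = 1565415162980502667.84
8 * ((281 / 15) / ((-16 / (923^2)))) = -7979734.97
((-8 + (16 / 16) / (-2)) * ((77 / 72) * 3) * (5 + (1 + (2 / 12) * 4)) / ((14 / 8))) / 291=-935 / 2619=-0.36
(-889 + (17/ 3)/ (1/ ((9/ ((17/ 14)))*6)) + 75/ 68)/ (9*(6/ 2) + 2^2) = -43241/ 2108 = -20.51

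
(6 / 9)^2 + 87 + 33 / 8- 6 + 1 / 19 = 117131 / 1368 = 85.62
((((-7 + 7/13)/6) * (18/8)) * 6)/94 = -189/1222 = -0.15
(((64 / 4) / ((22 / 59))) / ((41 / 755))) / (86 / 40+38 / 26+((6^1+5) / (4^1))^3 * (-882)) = -741228800 / 17203666953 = -0.04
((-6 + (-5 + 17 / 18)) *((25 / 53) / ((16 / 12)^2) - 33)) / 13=1674793 / 66144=25.32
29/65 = 0.45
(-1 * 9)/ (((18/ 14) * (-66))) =0.11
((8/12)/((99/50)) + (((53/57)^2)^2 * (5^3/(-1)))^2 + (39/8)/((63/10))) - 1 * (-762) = 325814850460971122501/34320180390496308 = 9493.39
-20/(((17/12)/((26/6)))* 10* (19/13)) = -1352/323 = -4.19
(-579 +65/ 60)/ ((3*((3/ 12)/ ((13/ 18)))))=-90155/ 162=-556.51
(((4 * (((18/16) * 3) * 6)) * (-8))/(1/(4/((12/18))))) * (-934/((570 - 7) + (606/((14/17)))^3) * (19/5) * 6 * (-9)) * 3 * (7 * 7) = -46964743712208/170838313825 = -274.91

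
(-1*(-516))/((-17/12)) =-6192/17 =-364.24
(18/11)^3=5832/1331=4.38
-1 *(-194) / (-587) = -194 / 587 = -0.33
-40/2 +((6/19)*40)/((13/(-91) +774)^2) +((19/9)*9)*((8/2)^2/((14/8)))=599906549036/3902737237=153.71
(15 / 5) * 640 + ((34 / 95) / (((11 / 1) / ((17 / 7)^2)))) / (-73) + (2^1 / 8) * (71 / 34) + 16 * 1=984455291819 / 508363240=1936.52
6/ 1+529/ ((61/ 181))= 96115/ 61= 1575.66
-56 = -56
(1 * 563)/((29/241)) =135683/29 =4678.72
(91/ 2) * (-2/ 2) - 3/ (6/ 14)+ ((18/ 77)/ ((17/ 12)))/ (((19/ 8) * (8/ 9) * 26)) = -33946971/ 646646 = -52.50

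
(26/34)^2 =169/289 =0.58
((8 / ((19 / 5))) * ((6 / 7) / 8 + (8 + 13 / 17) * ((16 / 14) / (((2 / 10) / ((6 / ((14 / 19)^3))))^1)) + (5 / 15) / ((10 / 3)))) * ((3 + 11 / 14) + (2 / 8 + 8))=206703566563 / 10857322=19038.17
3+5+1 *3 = 11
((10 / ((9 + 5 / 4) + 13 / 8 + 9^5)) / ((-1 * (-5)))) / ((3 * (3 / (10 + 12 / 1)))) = 0.00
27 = 27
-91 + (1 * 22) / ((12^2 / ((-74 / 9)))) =-29891 / 324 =-92.26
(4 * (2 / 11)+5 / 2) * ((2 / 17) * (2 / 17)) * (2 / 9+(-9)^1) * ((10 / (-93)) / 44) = 28045 / 29269053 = 0.00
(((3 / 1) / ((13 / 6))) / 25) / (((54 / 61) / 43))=2623 / 975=2.69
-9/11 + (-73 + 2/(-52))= -21123/286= -73.86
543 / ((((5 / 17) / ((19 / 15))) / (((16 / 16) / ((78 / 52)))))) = 1559.01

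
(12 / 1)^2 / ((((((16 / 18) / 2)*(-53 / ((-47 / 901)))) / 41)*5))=2.61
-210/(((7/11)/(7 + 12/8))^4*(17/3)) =-3236905485/2744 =-1179630.28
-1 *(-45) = 45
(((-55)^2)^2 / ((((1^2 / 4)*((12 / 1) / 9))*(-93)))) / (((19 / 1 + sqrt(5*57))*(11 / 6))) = -2495625 / 62 + 2495625*sqrt(285) / 1178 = -4487.16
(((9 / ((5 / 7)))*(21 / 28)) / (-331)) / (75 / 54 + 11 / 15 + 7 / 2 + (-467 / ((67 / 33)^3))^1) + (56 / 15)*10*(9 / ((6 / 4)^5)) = 3222626840918359 / 72831868727904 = 44.25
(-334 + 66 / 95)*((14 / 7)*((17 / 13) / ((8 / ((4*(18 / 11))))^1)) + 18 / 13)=-15958656 / 13585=-1174.73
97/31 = 3.13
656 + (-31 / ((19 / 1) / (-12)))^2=375200 / 361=1039.34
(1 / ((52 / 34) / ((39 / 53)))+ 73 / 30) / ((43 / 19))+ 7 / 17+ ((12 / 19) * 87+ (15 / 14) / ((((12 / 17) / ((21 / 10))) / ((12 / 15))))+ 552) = 611.20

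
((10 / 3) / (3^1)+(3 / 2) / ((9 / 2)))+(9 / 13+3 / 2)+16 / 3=8.97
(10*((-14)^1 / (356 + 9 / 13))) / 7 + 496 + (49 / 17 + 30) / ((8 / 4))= 80781611 / 157658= 512.39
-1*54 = -54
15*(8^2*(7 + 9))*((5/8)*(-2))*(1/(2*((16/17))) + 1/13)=-151800/13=-11676.92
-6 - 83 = -89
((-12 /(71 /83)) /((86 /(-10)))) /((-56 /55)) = -68475 /42742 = -1.60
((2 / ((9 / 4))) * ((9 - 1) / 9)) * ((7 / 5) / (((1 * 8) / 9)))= 56 / 45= 1.24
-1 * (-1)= 1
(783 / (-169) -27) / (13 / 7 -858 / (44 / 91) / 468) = 898128 / 54925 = 16.35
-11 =-11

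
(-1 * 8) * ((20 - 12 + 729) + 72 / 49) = -289480 / 49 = -5907.76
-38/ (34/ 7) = -133/ 17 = -7.82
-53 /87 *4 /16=-53 /348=-0.15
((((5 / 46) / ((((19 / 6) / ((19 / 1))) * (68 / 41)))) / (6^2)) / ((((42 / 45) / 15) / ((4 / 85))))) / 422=3075 / 157081904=0.00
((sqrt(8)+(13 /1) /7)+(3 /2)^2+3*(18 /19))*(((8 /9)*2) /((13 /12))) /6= 64*sqrt(2) /117+29576 /15561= 2.67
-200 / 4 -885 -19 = -954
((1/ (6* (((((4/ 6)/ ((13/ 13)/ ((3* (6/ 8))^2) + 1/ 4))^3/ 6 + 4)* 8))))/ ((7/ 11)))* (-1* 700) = -838371875/ 166489392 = -5.04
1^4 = 1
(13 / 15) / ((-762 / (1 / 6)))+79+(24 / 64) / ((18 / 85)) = 22157003 / 274320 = 80.77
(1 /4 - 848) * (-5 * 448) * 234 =444356640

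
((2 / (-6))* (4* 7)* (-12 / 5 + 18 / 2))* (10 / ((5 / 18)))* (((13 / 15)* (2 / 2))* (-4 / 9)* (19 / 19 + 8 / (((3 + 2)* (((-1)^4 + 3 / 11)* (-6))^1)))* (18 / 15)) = 1519232 / 1875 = 810.26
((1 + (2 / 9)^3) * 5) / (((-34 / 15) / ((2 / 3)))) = -18425 / 12393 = -1.49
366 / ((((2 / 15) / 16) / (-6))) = -263520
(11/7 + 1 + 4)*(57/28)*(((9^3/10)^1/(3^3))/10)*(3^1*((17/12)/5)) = 601749/196000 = 3.07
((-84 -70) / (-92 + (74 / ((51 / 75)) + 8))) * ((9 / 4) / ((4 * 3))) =-3927 / 3376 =-1.16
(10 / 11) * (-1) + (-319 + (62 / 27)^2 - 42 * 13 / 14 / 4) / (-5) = 10230049 / 160380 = 63.79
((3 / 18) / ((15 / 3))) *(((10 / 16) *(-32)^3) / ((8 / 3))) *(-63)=16128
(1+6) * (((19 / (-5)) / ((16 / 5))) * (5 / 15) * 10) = -665 / 24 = -27.71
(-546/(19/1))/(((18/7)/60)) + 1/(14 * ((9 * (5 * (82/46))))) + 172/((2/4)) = -160248883/490770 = -326.53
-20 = -20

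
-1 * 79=-79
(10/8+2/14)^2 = 1521/784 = 1.94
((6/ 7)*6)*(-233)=-8388/ 7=-1198.29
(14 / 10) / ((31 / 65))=91 / 31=2.94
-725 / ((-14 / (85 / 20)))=12325 / 56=220.09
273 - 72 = 201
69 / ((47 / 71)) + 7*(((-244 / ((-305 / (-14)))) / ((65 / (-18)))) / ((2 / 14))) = 3913599 / 15275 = 256.21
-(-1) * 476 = 476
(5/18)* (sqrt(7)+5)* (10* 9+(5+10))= 175* sqrt(7)/6+875/6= 223.00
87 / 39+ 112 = 1485 / 13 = 114.23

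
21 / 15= 7 / 5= 1.40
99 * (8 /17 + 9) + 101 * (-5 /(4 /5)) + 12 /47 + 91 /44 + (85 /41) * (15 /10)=224693091 /720698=311.77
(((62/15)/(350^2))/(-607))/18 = -31/10038262500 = -0.00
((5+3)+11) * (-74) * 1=-1406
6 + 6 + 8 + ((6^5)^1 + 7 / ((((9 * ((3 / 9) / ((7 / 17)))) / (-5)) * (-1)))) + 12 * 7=402125 / 51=7884.80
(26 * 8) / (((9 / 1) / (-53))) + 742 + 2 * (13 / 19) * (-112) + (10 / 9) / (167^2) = -636.15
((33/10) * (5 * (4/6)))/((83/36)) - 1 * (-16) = 1724/83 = 20.77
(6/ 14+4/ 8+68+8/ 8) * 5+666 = 14219/ 14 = 1015.64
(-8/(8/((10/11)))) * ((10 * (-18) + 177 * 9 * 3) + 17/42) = -965875/231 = -4181.28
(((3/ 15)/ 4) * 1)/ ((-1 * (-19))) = 1/ 380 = 0.00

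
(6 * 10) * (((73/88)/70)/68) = 219/20944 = 0.01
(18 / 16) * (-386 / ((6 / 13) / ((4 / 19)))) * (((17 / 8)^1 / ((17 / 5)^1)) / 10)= -12.38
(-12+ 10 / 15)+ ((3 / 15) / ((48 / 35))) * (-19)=-677 / 48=-14.10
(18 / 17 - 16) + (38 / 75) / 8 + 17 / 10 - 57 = -357907 / 5100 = -70.18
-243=-243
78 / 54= 13 / 9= 1.44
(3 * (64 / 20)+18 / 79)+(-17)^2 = 118037 / 395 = 298.83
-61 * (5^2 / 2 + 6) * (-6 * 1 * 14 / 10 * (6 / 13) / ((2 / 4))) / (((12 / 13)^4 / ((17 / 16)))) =590076851 / 46080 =12805.49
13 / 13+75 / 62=137 / 62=2.21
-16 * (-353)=5648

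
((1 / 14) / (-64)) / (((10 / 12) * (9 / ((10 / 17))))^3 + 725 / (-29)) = -1 / 1834714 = -0.00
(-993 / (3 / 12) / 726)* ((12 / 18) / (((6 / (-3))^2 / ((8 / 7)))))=-2648 / 2541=-1.04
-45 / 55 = -9 / 11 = -0.82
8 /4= 2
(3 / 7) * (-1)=-3 / 7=-0.43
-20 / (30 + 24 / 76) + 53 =7537 / 144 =52.34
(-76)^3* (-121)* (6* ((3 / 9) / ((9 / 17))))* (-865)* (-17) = 26556454517120 / 9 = 2950717168568.89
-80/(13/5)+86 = 718/13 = 55.23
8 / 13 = 0.62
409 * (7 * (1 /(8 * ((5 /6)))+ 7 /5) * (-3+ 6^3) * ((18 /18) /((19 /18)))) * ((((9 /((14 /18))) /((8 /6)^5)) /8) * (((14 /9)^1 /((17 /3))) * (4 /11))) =1116285266061 /36382720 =30681.74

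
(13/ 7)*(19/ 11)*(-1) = -3.21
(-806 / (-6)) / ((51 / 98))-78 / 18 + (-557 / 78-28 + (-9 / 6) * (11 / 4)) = 3413623 / 15912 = 214.53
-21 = -21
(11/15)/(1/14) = 154/15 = 10.27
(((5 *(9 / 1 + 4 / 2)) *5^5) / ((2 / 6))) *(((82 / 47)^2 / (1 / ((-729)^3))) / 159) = -3824295261931.78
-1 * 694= -694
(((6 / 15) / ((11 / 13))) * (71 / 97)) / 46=923 / 122705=0.01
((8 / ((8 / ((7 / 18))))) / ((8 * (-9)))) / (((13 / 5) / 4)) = -35 / 4212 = -0.01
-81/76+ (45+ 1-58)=-993/76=-13.07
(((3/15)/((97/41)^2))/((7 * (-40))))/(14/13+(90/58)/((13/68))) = -633737/45656231600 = -0.00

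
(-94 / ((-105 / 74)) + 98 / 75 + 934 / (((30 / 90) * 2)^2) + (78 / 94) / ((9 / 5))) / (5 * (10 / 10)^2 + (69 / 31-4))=3319032949 / 4935000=672.55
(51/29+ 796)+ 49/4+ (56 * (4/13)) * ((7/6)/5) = 18413339/22620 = 814.03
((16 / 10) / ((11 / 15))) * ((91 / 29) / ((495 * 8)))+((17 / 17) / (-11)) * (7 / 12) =-10801 / 210540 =-0.05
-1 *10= -10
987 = 987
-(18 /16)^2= -81 /64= -1.27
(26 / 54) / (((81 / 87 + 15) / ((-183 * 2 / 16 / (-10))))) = 22997 / 332640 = 0.07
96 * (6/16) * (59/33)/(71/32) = 22656/781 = 29.01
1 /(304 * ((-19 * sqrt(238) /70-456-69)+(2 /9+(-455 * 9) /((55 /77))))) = -11088000 /21093407515157+405 * sqrt(238) /17762869486448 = -0.00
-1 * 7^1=-7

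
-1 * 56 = -56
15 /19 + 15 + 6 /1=414 /19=21.79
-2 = -2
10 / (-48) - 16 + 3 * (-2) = -533 / 24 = -22.21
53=53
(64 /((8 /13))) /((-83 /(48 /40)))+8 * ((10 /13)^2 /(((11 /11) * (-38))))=-2169664 /1332565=-1.63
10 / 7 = 1.43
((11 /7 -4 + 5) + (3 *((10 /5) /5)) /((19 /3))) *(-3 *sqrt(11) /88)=-0.31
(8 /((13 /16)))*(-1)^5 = -128 /13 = -9.85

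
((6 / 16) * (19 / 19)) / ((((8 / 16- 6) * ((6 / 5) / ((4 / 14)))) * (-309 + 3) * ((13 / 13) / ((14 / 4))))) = 5 / 26928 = 0.00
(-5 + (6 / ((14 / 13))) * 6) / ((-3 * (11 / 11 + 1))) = -199 / 42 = -4.74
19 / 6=3.17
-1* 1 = -1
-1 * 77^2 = -5929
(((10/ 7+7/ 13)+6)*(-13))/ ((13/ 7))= -725/ 13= -55.77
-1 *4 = -4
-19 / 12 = -1.58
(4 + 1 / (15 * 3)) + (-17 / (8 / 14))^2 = 640141 / 720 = 889.08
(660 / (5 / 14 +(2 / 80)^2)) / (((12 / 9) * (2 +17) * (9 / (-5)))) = -3080000 / 76133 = -40.46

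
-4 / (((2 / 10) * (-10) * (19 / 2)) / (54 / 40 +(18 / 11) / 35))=2151 / 7315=0.29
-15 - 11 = -26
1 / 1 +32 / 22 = 27 / 11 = 2.45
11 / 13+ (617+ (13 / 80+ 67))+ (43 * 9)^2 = 156472169 / 1040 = 150454.01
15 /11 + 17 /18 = 457 /198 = 2.31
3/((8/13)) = 39/8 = 4.88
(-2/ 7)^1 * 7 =-2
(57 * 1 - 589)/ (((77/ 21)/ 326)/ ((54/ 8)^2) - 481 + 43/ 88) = 125481312/ 113336777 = 1.11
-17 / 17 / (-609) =1 / 609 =0.00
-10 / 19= -0.53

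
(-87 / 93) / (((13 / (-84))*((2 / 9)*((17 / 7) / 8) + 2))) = 613872 / 209963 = 2.92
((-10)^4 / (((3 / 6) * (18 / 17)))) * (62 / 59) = 10540000 / 531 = 19849.34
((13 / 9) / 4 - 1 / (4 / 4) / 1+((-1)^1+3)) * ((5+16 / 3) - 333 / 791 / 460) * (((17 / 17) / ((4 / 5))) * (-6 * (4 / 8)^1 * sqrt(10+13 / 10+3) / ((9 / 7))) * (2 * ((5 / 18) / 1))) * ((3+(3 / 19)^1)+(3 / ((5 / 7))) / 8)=-171875514979 * sqrt(1430) / 20479288320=-317.37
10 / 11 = 0.91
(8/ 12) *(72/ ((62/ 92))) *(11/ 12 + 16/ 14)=146.69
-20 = -20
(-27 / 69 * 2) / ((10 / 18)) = -1.41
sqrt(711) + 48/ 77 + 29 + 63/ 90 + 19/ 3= 3 * sqrt(79) + 84677/ 2310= 63.32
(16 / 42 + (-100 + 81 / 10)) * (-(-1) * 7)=-19219 / 30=-640.63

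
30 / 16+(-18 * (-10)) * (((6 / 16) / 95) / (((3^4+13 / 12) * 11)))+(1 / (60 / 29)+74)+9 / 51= 6428447759 / 83992920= 76.54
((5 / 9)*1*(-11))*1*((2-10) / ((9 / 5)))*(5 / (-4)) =-2750 / 81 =-33.95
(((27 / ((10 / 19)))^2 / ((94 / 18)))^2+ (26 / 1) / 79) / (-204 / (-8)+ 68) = 443182020807839 / 163167785000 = 2716.11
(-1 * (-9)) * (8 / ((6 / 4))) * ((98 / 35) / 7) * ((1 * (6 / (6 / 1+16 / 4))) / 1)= 288 / 25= 11.52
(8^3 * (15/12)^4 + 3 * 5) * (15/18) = 6325/6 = 1054.17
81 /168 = 27 /56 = 0.48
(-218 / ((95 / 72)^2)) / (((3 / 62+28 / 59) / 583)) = -2410092672768 / 17264825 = -139595.55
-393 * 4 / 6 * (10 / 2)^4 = -163750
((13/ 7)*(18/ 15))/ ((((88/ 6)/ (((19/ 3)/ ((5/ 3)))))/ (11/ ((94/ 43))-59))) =-11277279/ 361900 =-31.16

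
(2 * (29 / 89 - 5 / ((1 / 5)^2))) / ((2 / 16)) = -177536 / 89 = -1994.79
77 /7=11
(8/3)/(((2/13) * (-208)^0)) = 52/3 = 17.33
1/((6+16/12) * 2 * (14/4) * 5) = 3/770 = 0.00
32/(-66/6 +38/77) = -3.05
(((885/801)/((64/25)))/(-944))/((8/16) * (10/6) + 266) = -125/72954368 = -0.00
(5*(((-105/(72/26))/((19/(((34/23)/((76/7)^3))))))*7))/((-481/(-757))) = -5407232075/42586817664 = -0.13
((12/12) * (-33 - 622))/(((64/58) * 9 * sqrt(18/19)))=-18995 * sqrt(38)/1728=-67.76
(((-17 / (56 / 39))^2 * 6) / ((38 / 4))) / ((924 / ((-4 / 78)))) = -11271 / 2293984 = -0.00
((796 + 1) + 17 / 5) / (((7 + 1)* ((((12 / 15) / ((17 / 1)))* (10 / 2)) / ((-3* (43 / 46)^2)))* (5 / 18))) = -73836117 / 18400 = -4012.83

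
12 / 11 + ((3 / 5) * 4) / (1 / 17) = 2304 / 55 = 41.89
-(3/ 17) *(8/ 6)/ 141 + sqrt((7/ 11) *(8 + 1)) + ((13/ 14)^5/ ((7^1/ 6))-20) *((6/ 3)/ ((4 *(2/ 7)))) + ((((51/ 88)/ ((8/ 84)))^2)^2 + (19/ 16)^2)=3 *sqrt(77)/ 11 + 51746451571230685547/ 38655287292002304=1341.06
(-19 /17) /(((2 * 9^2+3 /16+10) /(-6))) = 96 /2465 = 0.04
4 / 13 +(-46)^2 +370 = 32322 / 13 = 2486.31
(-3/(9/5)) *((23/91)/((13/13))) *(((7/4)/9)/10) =-0.01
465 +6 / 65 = 30231 / 65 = 465.09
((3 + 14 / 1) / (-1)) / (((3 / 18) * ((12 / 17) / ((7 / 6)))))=-2023 / 12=-168.58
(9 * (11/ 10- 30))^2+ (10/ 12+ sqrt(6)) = sqrt(6)+ 20295853/ 300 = 67655.29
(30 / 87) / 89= 0.00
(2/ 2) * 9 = 9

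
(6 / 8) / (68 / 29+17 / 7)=0.16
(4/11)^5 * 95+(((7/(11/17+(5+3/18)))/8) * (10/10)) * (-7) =-0.45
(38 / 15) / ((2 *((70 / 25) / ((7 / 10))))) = 19 / 60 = 0.32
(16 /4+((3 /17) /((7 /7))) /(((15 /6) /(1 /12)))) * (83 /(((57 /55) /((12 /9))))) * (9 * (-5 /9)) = -2138.81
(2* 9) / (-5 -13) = -1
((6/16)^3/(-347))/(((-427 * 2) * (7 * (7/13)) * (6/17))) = 1989/14869055488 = 0.00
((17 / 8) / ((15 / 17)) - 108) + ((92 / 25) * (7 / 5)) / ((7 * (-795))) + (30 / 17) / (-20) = -476092129 / 4505000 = -105.68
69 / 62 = 1.11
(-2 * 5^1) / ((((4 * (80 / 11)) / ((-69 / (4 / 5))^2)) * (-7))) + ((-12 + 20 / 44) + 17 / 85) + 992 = 265316749 / 197120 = 1345.97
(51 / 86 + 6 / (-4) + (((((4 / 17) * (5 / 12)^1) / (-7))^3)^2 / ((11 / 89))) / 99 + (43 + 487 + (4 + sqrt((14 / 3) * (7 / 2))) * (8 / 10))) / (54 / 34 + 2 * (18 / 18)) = 476 * sqrt(3) / 915 + 258003982839937794591898 / 1739228125866809757795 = 149.25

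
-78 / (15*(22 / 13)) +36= 1811 / 55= 32.93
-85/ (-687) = 85/ 687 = 0.12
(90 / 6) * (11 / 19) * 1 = 165 / 19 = 8.68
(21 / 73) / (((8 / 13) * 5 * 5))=273 / 14600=0.02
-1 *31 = -31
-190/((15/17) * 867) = -38/153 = -0.25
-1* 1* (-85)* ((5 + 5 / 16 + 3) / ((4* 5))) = 2261 / 64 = 35.33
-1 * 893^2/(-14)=56960.64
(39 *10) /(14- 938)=-65 /154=-0.42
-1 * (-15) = 15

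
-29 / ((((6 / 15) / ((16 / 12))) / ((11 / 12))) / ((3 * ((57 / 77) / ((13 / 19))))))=-52345 / 182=-287.61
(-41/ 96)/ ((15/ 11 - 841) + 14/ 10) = 2255/ 4425888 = 0.00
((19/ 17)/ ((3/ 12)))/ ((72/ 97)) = 6.02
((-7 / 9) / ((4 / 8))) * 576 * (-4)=3584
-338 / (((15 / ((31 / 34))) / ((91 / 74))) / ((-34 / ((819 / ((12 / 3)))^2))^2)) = -269824 / 16236801945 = -0.00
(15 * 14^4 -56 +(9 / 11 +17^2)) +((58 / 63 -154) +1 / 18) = 266260207 / 462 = 576320.79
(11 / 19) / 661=11 / 12559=0.00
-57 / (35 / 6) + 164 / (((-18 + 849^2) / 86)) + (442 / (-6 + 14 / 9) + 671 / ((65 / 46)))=13705186525 / 37480716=365.66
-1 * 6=-6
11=11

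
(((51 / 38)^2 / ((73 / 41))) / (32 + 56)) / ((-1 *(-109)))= 106641 / 1011111904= 0.00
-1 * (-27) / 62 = 27 / 62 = 0.44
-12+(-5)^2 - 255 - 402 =-644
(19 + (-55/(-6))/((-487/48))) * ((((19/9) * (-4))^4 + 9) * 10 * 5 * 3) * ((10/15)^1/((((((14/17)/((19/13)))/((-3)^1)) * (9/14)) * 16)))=-2378420641594375/498452292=-4771611.41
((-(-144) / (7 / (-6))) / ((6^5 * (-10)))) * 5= 1 / 126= 0.01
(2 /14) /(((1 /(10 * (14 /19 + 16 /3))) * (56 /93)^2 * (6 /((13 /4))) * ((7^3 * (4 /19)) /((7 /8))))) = 10806445 /68841472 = 0.16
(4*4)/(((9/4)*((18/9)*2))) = 16/9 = 1.78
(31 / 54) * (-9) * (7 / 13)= -217 / 78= -2.78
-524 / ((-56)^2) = -131 / 784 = -0.17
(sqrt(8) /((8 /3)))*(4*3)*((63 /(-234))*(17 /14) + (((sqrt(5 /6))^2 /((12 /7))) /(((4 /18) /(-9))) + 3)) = -31851*sqrt(2) /208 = -216.56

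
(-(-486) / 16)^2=59049 / 64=922.64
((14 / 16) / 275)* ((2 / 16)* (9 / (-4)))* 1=-63 / 70400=-0.00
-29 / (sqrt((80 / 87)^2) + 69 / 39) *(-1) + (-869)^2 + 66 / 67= 153864186506 / 203747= 755172.77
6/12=1/2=0.50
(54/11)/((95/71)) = 3834/1045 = 3.67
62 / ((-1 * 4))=-31 / 2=-15.50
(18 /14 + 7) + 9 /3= 79 /7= 11.29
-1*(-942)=942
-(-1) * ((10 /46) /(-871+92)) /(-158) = 5 /2830886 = 0.00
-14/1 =-14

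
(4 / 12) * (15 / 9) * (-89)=-445 / 9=-49.44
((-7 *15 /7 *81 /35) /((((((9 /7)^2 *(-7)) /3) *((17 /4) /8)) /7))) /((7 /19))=5472 /17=321.88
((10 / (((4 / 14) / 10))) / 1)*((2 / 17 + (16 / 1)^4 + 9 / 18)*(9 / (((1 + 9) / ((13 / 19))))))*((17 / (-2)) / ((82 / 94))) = -428859173925 / 3116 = -137631313.84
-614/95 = -6.46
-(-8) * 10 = 80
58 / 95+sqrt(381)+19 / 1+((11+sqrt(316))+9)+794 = 2*sqrt(79)+sqrt(381)+79193 / 95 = 870.91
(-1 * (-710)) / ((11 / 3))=2130 / 11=193.64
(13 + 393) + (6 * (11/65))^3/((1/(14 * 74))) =409343606/274625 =1490.55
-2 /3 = -0.67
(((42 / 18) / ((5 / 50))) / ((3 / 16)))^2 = 1254400 / 81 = 15486.42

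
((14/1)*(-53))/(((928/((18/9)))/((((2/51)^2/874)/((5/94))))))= -17437/329624730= -0.00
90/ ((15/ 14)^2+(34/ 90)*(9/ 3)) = 264600/ 6707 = 39.45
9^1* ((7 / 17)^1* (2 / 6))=21 / 17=1.24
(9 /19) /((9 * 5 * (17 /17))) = 1 /95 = 0.01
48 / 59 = 0.81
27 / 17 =1.59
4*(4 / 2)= 8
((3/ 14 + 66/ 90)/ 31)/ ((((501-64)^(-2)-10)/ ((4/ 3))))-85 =-1585165617887/ 18648113085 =-85.00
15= 15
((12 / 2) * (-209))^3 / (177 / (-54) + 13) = -35494831152 / 175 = -202827606.58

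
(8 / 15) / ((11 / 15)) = 8 / 11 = 0.73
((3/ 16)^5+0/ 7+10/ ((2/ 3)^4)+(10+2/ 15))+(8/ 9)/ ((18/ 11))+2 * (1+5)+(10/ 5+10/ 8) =76.55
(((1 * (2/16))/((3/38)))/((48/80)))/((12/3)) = 95/144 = 0.66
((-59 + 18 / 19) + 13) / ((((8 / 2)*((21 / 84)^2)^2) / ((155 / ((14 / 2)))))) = -63846.02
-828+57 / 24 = -6605 / 8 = -825.62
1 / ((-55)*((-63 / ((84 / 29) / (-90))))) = -2 / 215325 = -0.00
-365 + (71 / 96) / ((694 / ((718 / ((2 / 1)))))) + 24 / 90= -121372523 / 333120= -364.35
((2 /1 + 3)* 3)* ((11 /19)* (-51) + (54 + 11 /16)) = 114735 /304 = 377.42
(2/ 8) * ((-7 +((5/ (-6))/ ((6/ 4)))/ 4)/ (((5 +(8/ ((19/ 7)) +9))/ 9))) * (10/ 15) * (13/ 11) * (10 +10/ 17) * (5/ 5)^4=-952185/ 120428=-7.91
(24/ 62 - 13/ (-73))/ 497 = 1279/ 1124711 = 0.00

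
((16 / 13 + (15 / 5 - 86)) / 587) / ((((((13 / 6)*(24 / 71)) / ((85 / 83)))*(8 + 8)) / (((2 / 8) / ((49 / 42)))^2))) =-0.00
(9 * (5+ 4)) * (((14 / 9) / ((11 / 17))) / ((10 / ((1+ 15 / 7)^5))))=71682336 / 12005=5971.04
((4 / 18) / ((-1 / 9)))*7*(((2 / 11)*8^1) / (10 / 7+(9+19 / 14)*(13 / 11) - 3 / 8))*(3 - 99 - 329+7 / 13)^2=-381943776256 / 1383941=-275982.70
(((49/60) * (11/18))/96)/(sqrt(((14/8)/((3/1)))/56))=539 * sqrt(6)/25920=0.05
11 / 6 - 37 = -211 / 6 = -35.17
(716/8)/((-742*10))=-179/14840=-0.01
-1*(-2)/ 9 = 2/ 9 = 0.22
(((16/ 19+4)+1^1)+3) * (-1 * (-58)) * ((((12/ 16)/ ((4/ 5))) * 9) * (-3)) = -246645/ 19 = -12981.32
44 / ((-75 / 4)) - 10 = -926 / 75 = -12.35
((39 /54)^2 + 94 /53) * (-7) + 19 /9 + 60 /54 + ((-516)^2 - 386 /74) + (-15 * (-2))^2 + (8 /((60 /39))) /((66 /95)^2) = 20538137686075 /76879044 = 267148.71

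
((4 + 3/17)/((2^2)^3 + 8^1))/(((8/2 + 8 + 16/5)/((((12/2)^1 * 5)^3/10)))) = 26625/2584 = 10.30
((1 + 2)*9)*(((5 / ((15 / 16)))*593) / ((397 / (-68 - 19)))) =-7429104 / 397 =-18713.11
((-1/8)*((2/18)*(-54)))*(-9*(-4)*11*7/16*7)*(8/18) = 1617/4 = 404.25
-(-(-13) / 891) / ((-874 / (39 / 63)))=169 / 16353414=0.00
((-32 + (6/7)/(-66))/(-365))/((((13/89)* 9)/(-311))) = -13645747/657657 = -20.75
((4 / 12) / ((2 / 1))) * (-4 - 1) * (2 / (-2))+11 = 71 / 6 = 11.83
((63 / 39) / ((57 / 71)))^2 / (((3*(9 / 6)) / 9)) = 494018 / 61009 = 8.10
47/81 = 0.58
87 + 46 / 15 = 1351 / 15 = 90.07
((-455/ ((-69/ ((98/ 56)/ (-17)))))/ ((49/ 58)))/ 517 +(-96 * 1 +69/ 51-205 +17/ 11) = -361563955/ 1212882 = -298.10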